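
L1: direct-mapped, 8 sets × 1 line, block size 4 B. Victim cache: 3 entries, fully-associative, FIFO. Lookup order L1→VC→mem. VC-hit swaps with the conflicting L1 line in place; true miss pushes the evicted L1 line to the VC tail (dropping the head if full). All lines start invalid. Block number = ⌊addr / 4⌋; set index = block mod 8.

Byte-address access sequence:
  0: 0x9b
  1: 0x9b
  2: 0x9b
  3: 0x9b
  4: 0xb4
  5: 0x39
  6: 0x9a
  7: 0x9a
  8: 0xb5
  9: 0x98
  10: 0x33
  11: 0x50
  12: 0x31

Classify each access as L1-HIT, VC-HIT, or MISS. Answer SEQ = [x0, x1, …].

#0 0x9b→b38/s6 MISS; vc=[]
#1 0x9b→b38/s6 L1-HIT; vc=[]
#2 0x9b→b38/s6 L1-HIT; vc=[]
#3 0x9b→b38/s6 L1-HIT; vc=[]
#4 0xb4→b45/s5 MISS; vc=[]
#5 0x39→b14/s6 MISS; vc=[38]
#6 0x9a→b38/s6 VC-HIT; vc=[14]
#7 0x9a→b38/s6 L1-HIT; vc=[14]
#8 0xb5→b45/s5 L1-HIT; vc=[14]
#9 0x98→b38/s6 L1-HIT; vc=[14]
#10 0x33→b12/s4 MISS; vc=[14]
#11 0x50→b20/s4 MISS; vc=[14,12]
#12 0x31→b12/s4 VC-HIT; vc=[14,20]

SEQ = [MISS, L1-HIT, L1-HIT, L1-HIT, MISS, MISS, VC-HIT, L1-HIT, L1-HIT, L1-HIT, MISS, MISS, VC-HIT]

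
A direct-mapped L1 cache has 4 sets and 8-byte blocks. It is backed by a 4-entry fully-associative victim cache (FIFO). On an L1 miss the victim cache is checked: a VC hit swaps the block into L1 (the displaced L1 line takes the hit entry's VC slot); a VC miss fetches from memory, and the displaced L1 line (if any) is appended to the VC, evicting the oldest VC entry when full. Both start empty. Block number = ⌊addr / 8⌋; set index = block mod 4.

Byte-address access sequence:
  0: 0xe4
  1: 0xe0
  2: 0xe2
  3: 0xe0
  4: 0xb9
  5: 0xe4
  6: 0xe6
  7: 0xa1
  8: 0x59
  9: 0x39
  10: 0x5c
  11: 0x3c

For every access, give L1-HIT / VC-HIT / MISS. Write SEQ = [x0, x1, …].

  [0] addr=0xe4 blk=28 s=0: MISS | VC []
  [1] addr=0xe0 blk=28 s=0: L1-HIT | VC []
  [2] addr=0xe2 blk=28 s=0: L1-HIT | VC []
  [3] addr=0xe0 blk=28 s=0: L1-HIT | VC []
  [4] addr=0xb9 blk=23 s=3: MISS | VC []
  [5] addr=0xe4 blk=28 s=0: L1-HIT | VC []
  [6] addr=0xe6 blk=28 s=0: L1-HIT | VC []
  [7] addr=0xa1 blk=20 s=0: MISS | VC [28]
  [8] addr=0x59 blk=11 s=3: MISS | VC [28, 23]
  [9] addr=0x39 blk=7 s=3: MISS | VC [28, 23, 11]
  [10] addr=0x5c blk=11 s=3: VC-HIT | VC [28, 23, 7]
  [11] addr=0x3c blk=7 s=3: VC-HIT | VC [28, 23, 11]

SEQ = [MISS, L1-HIT, L1-HIT, L1-HIT, MISS, L1-HIT, L1-HIT, MISS, MISS, MISS, VC-HIT, VC-HIT]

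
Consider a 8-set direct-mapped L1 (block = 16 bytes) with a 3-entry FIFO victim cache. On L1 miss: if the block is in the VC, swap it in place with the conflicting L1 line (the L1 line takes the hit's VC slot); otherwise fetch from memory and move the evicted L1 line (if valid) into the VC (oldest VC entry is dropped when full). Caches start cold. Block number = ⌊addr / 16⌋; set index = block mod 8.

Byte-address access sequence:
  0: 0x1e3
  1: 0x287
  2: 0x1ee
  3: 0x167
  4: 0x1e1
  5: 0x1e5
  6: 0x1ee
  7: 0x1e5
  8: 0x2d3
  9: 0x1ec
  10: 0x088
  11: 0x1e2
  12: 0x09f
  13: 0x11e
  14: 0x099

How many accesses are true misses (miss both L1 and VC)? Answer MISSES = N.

  [0] addr=0x1e3 blk=30 s=6: MISS | VC []
  [1] addr=0x287 blk=40 s=0: MISS | VC []
  [2] addr=0x1ee blk=30 s=6: L1-HIT | VC []
  [3] addr=0x167 blk=22 s=6: MISS | VC [30]
  [4] addr=0x1e1 blk=30 s=6: VC-HIT | VC [22]
  [5] addr=0x1e5 blk=30 s=6: L1-HIT | VC [22]
  [6] addr=0x1ee blk=30 s=6: L1-HIT | VC [22]
  [7] addr=0x1e5 blk=30 s=6: L1-HIT | VC [22]
  [8] addr=0x2d3 blk=45 s=5: MISS | VC [22]
  [9] addr=0x1ec blk=30 s=6: L1-HIT | VC [22]
  [10] addr=0x88 blk=8 s=0: MISS | VC [22, 40]
  [11] addr=0x1e2 blk=30 s=6: L1-HIT | VC [22, 40]
  [12] addr=0x9f blk=9 s=1: MISS | VC [22, 40]
  [13] addr=0x11e blk=17 s=1: MISS | VC [22, 40, 9]
  [14] addr=0x99 blk=9 s=1: VC-HIT | VC [22, 40, 17]

MISSES = 7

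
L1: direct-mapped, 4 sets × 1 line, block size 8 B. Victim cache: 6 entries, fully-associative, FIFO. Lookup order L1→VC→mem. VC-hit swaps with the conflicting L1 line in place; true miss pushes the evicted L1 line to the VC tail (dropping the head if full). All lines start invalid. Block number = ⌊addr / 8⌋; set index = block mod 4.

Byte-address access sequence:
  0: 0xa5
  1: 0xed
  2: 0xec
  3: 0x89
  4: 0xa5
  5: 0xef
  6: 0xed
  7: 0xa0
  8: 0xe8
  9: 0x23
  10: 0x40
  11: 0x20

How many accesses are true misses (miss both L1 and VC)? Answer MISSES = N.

MISSES = 5

  [0] addr=0xa5 blk=20 s=0: MISS | VC []
  [1] addr=0xed blk=29 s=1: MISS | VC []
  [2] addr=0xec blk=29 s=1: L1-HIT | VC []
  [3] addr=0x89 blk=17 s=1: MISS | VC [29]
  [4] addr=0xa5 blk=20 s=0: L1-HIT | VC [29]
  [5] addr=0xef blk=29 s=1: VC-HIT | VC [17]
  [6] addr=0xed blk=29 s=1: L1-HIT | VC [17]
  [7] addr=0xa0 blk=20 s=0: L1-HIT | VC [17]
  [8] addr=0xe8 blk=29 s=1: L1-HIT | VC [17]
  [9] addr=0x23 blk=4 s=0: MISS | VC [17, 20]
  [10] addr=0x40 blk=8 s=0: MISS | VC [17, 20, 4]
  [11] addr=0x20 blk=4 s=0: VC-HIT | VC [17, 20, 8]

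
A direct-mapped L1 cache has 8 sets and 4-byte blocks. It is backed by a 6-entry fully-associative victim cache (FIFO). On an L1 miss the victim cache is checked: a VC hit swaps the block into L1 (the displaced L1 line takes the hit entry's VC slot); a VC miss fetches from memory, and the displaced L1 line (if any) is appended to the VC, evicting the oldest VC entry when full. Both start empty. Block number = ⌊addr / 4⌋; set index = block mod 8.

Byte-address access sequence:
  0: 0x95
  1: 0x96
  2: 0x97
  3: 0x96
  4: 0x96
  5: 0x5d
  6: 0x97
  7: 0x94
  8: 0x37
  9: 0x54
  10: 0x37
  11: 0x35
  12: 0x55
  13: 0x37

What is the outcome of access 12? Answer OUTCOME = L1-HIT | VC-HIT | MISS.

0: 0x95 (blk 37, set 5) → MISS  vc=[]
1: 0x96 (blk 37, set 5) → L1-HIT  vc=[]
2: 0x97 (blk 37, set 5) → L1-HIT  vc=[]
3: 0x96 (blk 37, set 5) → L1-HIT  vc=[]
4: 0x96 (blk 37, set 5) → L1-HIT  vc=[]
5: 0x5d (blk 23, set 7) → MISS  vc=[]
6: 0x97 (blk 37, set 5) → L1-HIT  vc=[]
7: 0x94 (blk 37, set 5) → L1-HIT  vc=[]
8: 0x37 (blk 13, set 5) → MISS  vc=[37]
9: 0x54 (blk 21, set 5) → MISS  vc=[37, 13]
10: 0x37 (blk 13, set 5) → VC-HIT  vc=[37, 21]
11: 0x35 (blk 13, set 5) → L1-HIT  vc=[37, 21]
12: 0x55 (blk 21, set 5) → VC-HIT  vc=[37, 13]
13: 0x37 (blk 13, set 5) → VC-HIT  vc=[37, 21]

OUTCOME = VC-HIT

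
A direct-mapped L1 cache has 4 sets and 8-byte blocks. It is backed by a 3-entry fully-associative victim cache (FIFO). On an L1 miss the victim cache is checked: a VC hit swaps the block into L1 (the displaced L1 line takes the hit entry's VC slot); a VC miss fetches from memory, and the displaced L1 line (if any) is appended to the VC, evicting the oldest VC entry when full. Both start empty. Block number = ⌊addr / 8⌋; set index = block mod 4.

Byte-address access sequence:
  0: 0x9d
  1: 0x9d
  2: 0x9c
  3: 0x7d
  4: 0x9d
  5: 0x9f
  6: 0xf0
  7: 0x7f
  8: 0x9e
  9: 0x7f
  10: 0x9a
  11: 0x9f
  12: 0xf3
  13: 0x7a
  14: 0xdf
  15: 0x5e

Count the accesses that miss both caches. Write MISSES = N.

#0 0x9d→b19/s3 MISS; vc=[]
#1 0x9d→b19/s3 L1-HIT; vc=[]
#2 0x9c→b19/s3 L1-HIT; vc=[]
#3 0x7d→b15/s3 MISS; vc=[19]
#4 0x9d→b19/s3 VC-HIT; vc=[15]
#5 0x9f→b19/s3 L1-HIT; vc=[15]
#6 0xf0→b30/s2 MISS; vc=[15]
#7 0x7f→b15/s3 VC-HIT; vc=[19]
#8 0x9e→b19/s3 VC-HIT; vc=[15]
#9 0x7f→b15/s3 VC-HIT; vc=[19]
#10 0x9a→b19/s3 VC-HIT; vc=[15]
#11 0x9f→b19/s3 L1-HIT; vc=[15]
#12 0xf3→b30/s2 L1-HIT; vc=[15]
#13 0x7a→b15/s3 VC-HIT; vc=[19]
#14 0xdf→b27/s3 MISS; vc=[19,15]
#15 0x5e→b11/s3 MISS; vc=[19,15,27]

MISSES = 5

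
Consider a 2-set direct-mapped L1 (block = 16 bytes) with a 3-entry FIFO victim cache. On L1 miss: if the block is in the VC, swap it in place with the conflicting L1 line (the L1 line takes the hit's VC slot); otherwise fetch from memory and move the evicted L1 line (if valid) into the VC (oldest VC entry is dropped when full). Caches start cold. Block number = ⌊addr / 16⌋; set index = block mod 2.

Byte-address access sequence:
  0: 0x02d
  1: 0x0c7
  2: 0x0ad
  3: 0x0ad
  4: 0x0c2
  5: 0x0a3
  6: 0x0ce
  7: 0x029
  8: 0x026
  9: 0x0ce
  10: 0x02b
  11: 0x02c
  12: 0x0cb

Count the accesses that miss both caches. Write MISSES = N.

  [0] addr=0x2d blk=2 s=0: MISS | VC []
  [1] addr=0xc7 blk=12 s=0: MISS | VC [2]
  [2] addr=0xad blk=10 s=0: MISS | VC [2, 12]
  [3] addr=0xad blk=10 s=0: L1-HIT | VC [2, 12]
  [4] addr=0xc2 blk=12 s=0: VC-HIT | VC [2, 10]
  [5] addr=0xa3 blk=10 s=0: VC-HIT | VC [2, 12]
  [6] addr=0xce blk=12 s=0: VC-HIT | VC [2, 10]
  [7] addr=0x29 blk=2 s=0: VC-HIT | VC [12, 10]
  [8] addr=0x26 blk=2 s=0: L1-HIT | VC [12, 10]
  [9] addr=0xce blk=12 s=0: VC-HIT | VC [2, 10]
  [10] addr=0x2b blk=2 s=0: VC-HIT | VC [12, 10]
  [11] addr=0x2c blk=2 s=0: L1-HIT | VC [12, 10]
  [12] addr=0xcb blk=12 s=0: VC-HIT | VC [2, 10]

MISSES = 3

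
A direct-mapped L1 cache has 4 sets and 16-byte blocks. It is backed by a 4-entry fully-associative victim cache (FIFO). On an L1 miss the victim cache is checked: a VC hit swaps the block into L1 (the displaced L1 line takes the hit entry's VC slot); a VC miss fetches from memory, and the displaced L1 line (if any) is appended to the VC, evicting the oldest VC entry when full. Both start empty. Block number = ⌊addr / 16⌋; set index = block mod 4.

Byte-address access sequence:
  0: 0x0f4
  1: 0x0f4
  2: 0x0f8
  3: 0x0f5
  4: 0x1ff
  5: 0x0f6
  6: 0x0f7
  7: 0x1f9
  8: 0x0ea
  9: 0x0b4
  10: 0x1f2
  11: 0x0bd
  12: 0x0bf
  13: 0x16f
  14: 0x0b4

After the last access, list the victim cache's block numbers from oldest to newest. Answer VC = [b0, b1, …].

VC = [15, 31, 14]

#0 0xf4→b15/s3 MISS; vc=[]
#1 0xf4→b15/s3 L1-HIT; vc=[]
#2 0xf8→b15/s3 L1-HIT; vc=[]
#3 0xf5→b15/s3 L1-HIT; vc=[]
#4 0x1ff→b31/s3 MISS; vc=[15]
#5 0xf6→b15/s3 VC-HIT; vc=[31]
#6 0xf7→b15/s3 L1-HIT; vc=[31]
#7 0x1f9→b31/s3 VC-HIT; vc=[15]
#8 0xea→b14/s2 MISS; vc=[15]
#9 0xb4→b11/s3 MISS; vc=[15,31]
#10 0x1f2→b31/s3 VC-HIT; vc=[15,11]
#11 0xbd→b11/s3 VC-HIT; vc=[15,31]
#12 0xbf→b11/s3 L1-HIT; vc=[15,31]
#13 0x16f→b22/s2 MISS; vc=[15,31,14]
#14 0xb4→b11/s3 L1-HIT; vc=[15,31,14]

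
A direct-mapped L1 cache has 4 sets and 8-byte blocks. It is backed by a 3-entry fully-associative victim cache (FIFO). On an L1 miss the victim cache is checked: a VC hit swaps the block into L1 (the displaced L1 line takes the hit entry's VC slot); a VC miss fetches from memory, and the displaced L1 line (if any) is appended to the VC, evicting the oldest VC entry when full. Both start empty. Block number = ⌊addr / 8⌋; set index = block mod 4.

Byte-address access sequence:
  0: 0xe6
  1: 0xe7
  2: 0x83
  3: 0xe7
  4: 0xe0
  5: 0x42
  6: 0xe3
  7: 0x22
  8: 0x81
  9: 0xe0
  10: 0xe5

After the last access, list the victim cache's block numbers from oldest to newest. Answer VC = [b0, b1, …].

VC = [4, 8, 16]

  [0] addr=0xe6 blk=28 s=0: MISS | VC []
  [1] addr=0xe7 blk=28 s=0: L1-HIT | VC []
  [2] addr=0x83 blk=16 s=0: MISS | VC [28]
  [3] addr=0xe7 blk=28 s=0: VC-HIT | VC [16]
  [4] addr=0xe0 blk=28 s=0: L1-HIT | VC [16]
  [5] addr=0x42 blk=8 s=0: MISS | VC [16, 28]
  [6] addr=0xe3 blk=28 s=0: VC-HIT | VC [16, 8]
  [7] addr=0x22 blk=4 s=0: MISS | VC [16, 8, 28]
  [8] addr=0x81 blk=16 s=0: VC-HIT | VC [4, 8, 28]
  [9] addr=0xe0 blk=28 s=0: VC-HIT | VC [4, 8, 16]
  [10] addr=0xe5 blk=28 s=0: L1-HIT | VC [4, 8, 16]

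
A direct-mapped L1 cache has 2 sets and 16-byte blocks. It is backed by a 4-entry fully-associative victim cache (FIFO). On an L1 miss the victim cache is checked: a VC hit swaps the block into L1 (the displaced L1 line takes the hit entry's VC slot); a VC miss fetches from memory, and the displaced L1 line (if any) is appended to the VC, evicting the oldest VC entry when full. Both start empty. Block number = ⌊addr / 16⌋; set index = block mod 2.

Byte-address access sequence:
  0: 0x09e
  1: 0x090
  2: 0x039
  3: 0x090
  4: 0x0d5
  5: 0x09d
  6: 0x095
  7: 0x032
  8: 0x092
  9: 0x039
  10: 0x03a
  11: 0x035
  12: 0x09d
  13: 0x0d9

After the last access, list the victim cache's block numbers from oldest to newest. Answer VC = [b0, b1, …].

  [0] addr=0x9e blk=9 s=1: MISS | VC []
  [1] addr=0x90 blk=9 s=1: L1-HIT | VC []
  [2] addr=0x39 blk=3 s=1: MISS | VC [9]
  [3] addr=0x90 blk=9 s=1: VC-HIT | VC [3]
  [4] addr=0xd5 blk=13 s=1: MISS | VC [3, 9]
  [5] addr=0x9d blk=9 s=1: VC-HIT | VC [3, 13]
  [6] addr=0x95 blk=9 s=1: L1-HIT | VC [3, 13]
  [7] addr=0x32 blk=3 s=1: VC-HIT | VC [9, 13]
  [8] addr=0x92 blk=9 s=1: VC-HIT | VC [3, 13]
  [9] addr=0x39 blk=3 s=1: VC-HIT | VC [9, 13]
  [10] addr=0x3a blk=3 s=1: L1-HIT | VC [9, 13]
  [11] addr=0x35 blk=3 s=1: L1-HIT | VC [9, 13]
  [12] addr=0x9d blk=9 s=1: VC-HIT | VC [3, 13]
  [13] addr=0xd9 blk=13 s=1: VC-HIT | VC [3, 9]

VC = [3, 9]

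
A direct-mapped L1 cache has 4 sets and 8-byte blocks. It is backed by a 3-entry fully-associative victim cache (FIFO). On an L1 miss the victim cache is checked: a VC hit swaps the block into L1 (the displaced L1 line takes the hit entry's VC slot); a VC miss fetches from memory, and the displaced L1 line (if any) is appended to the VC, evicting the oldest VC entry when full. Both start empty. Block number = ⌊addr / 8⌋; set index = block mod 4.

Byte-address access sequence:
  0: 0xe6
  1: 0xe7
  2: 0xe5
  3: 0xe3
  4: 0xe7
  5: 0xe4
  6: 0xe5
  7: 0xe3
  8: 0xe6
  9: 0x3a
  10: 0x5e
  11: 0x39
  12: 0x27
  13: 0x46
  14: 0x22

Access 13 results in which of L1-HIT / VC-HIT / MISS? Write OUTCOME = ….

OUTCOME = MISS

#0 0xe6→b28/s0 MISS; vc=[]
#1 0xe7→b28/s0 L1-HIT; vc=[]
#2 0xe5→b28/s0 L1-HIT; vc=[]
#3 0xe3→b28/s0 L1-HIT; vc=[]
#4 0xe7→b28/s0 L1-HIT; vc=[]
#5 0xe4→b28/s0 L1-HIT; vc=[]
#6 0xe5→b28/s0 L1-HIT; vc=[]
#7 0xe3→b28/s0 L1-HIT; vc=[]
#8 0xe6→b28/s0 L1-HIT; vc=[]
#9 0x3a→b7/s3 MISS; vc=[]
#10 0x5e→b11/s3 MISS; vc=[7]
#11 0x39→b7/s3 VC-HIT; vc=[11]
#12 0x27→b4/s0 MISS; vc=[11,28]
#13 0x46→b8/s0 MISS; vc=[11,28,4]
#14 0x22→b4/s0 VC-HIT; vc=[11,28,8]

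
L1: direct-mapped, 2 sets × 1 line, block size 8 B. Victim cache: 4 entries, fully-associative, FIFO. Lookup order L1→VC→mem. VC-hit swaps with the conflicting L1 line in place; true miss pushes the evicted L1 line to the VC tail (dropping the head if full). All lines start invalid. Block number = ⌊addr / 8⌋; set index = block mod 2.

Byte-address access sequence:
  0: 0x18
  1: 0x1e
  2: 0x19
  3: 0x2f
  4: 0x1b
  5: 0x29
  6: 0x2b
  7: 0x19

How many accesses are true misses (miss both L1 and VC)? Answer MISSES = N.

#0 0x18→b3/s1 MISS; vc=[]
#1 0x1e→b3/s1 L1-HIT; vc=[]
#2 0x19→b3/s1 L1-HIT; vc=[]
#3 0x2f→b5/s1 MISS; vc=[3]
#4 0x1b→b3/s1 VC-HIT; vc=[5]
#5 0x29→b5/s1 VC-HIT; vc=[3]
#6 0x2b→b5/s1 L1-HIT; vc=[3]
#7 0x19→b3/s1 VC-HIT; vc=[5]

MISSES = 2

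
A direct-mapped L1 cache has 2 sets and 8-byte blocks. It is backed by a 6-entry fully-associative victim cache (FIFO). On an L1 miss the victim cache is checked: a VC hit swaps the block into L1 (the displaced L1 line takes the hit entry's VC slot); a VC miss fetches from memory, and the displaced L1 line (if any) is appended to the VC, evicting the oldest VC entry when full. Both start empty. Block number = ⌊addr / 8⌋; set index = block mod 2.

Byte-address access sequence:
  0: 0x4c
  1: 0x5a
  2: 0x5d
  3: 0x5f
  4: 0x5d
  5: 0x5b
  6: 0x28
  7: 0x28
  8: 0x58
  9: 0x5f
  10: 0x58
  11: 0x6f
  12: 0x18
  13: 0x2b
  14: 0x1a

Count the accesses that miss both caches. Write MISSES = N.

MISSES = 5

0: 0x4c (blk 9, set 1) → MISS  vc=[]
1: 0x5a (blk 11, set 1) → MISS  vc=[9]
2: 0x5d (blk 11, set 1) → L1-HIT  vc=[9]
3: 0x5f (blk 11, set 1) → L1-HIT  vc=[9]
4: 0x5d (blk 11, set 1) → L1-HIT  vc=[9]
5: 0x5b (blk 11, set 1) → L1-HIT  vc=[9]
6: 0x28 (blk 5, set 1) → MISS  vc=[9, 11]
7: 0x28 (blk 5, set 1) → L1-HIT  vc=[9, 11]
8: 0x58 (blk 11, set 1) → VC-HIT  vc=[9, 5]
9: 0x5f (blk 11, set 1) → L1-HIT  vc=[9, 5]
10: 0x58 (blk 11, set 1) → L1-HIT  vc=[9, 5]
11: 0x6f (blk 13, set 1) → MISS  vc=[9, 5, 11]
12: 0x18 (blk 3, set 1) → MISS  vc=[9, 5, 11, 13]
13: 0x2b (blk 5, set 1) → VC-HIT  vc=[9, 3, 11, 13]
14: 0x1a (blk 3, set 1) → VC-HIT  vc=[9, 5, 11, 13]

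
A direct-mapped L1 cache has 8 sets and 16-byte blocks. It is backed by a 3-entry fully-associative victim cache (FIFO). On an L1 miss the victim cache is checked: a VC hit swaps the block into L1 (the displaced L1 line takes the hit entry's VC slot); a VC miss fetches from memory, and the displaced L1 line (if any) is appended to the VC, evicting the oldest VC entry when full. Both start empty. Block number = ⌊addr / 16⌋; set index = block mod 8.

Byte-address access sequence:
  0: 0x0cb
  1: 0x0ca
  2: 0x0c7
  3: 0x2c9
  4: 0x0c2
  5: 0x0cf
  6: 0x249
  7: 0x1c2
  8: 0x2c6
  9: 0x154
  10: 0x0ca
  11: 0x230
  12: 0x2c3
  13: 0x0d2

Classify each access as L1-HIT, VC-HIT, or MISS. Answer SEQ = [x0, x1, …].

#0 0xcb→b12/s4 MISS; vc=[]
#1 0xca→b12/s4 L1-HIT; vc=[]
#2 0xc7→b12/s4 L1-HIT; vc=[]
#3 0x2c9→b44/s4 MISS; vc=[12]
#4 0xc2→b12/s4 VC-HIT; vc=[44]
#5 0xcf→b12/s4 L1-HIT; vc=[44]
#6 0x249→b36/s4 MISS; vc=[44,12]
#7 0x1c2→b28/s4 MISS; vc=[44,12,36]
#8 0x2c6→b44/s4 VC-HIT; vc=[28,12,36]
#9 0x154→b21/s5 MISS; vc=[28,12,36]
#10 0xca→b12/s4 VC-HIT; vc=[28,44,36]
#11 0x230→b35/s3 MISS; vc=[28,44,36]
#12 0x2c3→b44/s4 VC-HIT; vc=[28,12,36]
#13 0xd2→b13/s5 MISS; vc=[12,36,21]

SEQ = [MISS, L1-HIT, L1-HIT, MISS, VC-HIT, L1-HIT, MISS, MISS, VC-HIT, MISS, VC-HIT, MISS, VC-HIT, MISS]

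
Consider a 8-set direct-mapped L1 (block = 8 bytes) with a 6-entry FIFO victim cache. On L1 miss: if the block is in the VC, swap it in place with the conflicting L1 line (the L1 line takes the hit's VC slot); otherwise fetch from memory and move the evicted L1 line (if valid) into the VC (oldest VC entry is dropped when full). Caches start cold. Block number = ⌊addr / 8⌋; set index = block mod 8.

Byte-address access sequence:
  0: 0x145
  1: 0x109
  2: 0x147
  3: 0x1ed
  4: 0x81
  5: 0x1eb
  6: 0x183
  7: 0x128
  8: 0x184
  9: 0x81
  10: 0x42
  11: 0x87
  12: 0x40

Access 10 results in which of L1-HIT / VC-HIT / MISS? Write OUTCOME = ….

#0 0x145→b40/s0 MISS; vc=[]
#1 0x109→b33/s1 MISS; vc=[]
#2 0x147→b40/s0 L1-HIT; vc=[]
#3 0x1ed→b61/s5 MISS; vc=[]
#4 0x81→b16/s0 MISS; vc=[40]
#5 0x1eb→b61/s5 L1-HIT; vc=[40]
#6 0x183→b48/s0 MISS; vc=[40,16]
#7 0x128→b37/s5 MISS; vc=[40,16,61]
#8 0x184→b48/s0 L1-HIT; vc=[40,16,61]
#9 0x81→b16/s0 VC-HIT; vc=[40,48,61]
#10 0x42→b8/s0 MISS; vc=[40,48,61,16]
#11 0x87→b16/s0 VC-HIT; vc=[40,48,61,8]
#12 0x40→b8/s0 VC-HIT; vc=[40,48,61,16]

OUTCOME = MISS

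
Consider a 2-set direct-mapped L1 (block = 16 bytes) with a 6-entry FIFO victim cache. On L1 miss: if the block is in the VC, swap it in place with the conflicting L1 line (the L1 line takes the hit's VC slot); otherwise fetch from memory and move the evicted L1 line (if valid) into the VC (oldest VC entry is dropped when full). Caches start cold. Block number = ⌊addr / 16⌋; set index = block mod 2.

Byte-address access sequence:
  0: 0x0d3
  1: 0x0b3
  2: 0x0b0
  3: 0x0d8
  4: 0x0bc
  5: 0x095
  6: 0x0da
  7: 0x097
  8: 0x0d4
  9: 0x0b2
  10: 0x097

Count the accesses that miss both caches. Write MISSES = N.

0: 0xd3 (blk 13, set 1) → MISS  vc=[]
1: 0xb3 (blk 11, set 1) → MISS  vc=[13]
2: 0xb0 (blk 11, set 1) → L1-HIT  vc=[13]
3: 0xd8 (blk 13, set 1) → VC-HIT  vc=[11]
4: 0xbc (blk 11, set 1) → VC-HIT  vc=[13]
5: 0x95 (blk 9, set 1) → MISS  vc=[13, 11]
6: 0xda (blk 13, set 1) → VC-HIT  vc=[9, 11]
7: 0x97 (blk 9, set 1) → VC-HIT  vc=[13, 11]
8: 0xd4 (blk 13, set 1) → VC-HIT  vc=[9, 11]
9: 0xb2 (blk 11, set 1) → VC-HIT  vc=[9, 13]
10: 0x97 (blk 9, set 1) → VC-HIT  vc=[11, 13]

MISSES = 3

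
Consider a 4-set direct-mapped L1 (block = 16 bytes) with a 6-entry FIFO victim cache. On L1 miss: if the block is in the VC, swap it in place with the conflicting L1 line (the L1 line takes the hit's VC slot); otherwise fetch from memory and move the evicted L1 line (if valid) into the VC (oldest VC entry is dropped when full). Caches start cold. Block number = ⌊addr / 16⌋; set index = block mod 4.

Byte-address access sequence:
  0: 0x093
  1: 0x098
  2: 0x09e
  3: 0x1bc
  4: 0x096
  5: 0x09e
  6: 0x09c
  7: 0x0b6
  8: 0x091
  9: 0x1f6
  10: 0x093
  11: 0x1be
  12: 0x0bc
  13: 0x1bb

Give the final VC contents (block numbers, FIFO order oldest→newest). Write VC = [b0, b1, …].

0: 0x93 (blk 9, set 1) → MISS  vc=[]
1: 0x98 (blk 9, set 1) → L1-HIT  vc=[]
2: 0x9e (blk 9, set 1) → L1-HIT  vc=[]
3: 0x1bc (blk 27, set 3) → MISS  vc=[]
4: 0x96 (blk 9, set 1) → L1-HIT  vc=[]
5: 0x9e (blk 9, set 1) → L1-HIT  vc=[]
6: 0x9c (blk 9, set 1) → L1-HIT  vc=[]
7: 0xb6 (blk 11, set 3) → MISS  vc=[27]
8: 0x91 (blk 9, set 1) → L1-HIT  vc=[27]
9: 0x1f6 (blk 31, set 3) → MISS  vc=[27, 11]
10: 0x93 (blk 9, set 1) → L1-HIT  vc=[27, 11]
11: 0x1be (blk 27, set 3) → VC-HIT  vc=[31, 11]
12: 0xbc (blk 11, set 3) → VC-HIT  vc=[31, 27]
13: 0x1bb (blk 27, set 3) → VC-HIT  vc=[31, 11]

VC = [31, 11]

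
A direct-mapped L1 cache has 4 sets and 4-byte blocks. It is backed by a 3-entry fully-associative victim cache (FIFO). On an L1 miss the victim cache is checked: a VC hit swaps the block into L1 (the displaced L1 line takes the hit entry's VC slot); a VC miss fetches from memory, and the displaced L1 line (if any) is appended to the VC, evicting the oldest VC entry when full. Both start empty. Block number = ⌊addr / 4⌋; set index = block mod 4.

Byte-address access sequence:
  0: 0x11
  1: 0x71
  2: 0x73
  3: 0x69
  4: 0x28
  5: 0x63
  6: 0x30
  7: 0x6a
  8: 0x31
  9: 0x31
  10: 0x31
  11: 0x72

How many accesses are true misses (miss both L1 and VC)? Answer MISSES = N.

#0 0x11→b4/s0 MISS; vc=[]
#1 0x71→b28/s0 MISS; vc=[4]
#2 0x73→b28/s0 L1-HIT; vc=[4]
#3 0x69→b26/s2 MISS; vc=[4]
#4 0x28→b10/s2 MISS; vc=[4,26]
#5 0x63→b24/s0 MISS; vc=[4,26,28]
#6 0x30→b12/s0 MISS; vc=[26,28,24]
#7 0x6a→b26/s2 VC-HIT; vc=[10,28,24]
#8 0x31→b12/s0 L1-HIT; vc=[10,28,24]
#9 0x31→b12/s0 L1-HIT; vc=[10,28,24]
#10 0x31→b12/s0 L1-HIT; vc=[10,28,24]
#11 0x72→b28/s0 VC-HIT; vc=[10,12,24]

MISSES = 6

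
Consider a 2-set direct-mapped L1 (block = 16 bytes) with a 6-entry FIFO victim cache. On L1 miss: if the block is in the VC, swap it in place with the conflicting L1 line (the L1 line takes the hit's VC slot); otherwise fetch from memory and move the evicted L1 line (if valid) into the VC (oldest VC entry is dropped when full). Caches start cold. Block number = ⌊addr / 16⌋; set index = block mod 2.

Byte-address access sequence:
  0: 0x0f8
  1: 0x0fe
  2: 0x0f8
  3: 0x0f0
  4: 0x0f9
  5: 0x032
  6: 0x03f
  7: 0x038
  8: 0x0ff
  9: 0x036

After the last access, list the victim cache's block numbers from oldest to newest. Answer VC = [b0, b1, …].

  [0] addr=0xf8 blk=15 s=1: MISS | VC []
  [1] addr=0xfe blk=15 s=1: L1-HIT | VC []
  [2] addr=0xf8 blk=15 s=1: L1-HIT | VC []
  [3] addr=0xf0 blk=15 s=1: L1-HIT | VC []
  [4] addr=0xf9 blk=15 s=1: L1-HIT | VC []
  [5] addr=0x32 blk=3 s=1: MISS | VC [15]
  [6] addr=0x3f blk=3 s=1: L1-HIT | VC [15]
  [7] addr=0x38 blk=3 s=1: L1-HIT | VC [15]
  [8] addr=0xff blk=15 s=1: VC-HIT | VC [3]
  [9] addr=0x36 blk=3 s=1: VC-HIT | VC [15]

VC = [15]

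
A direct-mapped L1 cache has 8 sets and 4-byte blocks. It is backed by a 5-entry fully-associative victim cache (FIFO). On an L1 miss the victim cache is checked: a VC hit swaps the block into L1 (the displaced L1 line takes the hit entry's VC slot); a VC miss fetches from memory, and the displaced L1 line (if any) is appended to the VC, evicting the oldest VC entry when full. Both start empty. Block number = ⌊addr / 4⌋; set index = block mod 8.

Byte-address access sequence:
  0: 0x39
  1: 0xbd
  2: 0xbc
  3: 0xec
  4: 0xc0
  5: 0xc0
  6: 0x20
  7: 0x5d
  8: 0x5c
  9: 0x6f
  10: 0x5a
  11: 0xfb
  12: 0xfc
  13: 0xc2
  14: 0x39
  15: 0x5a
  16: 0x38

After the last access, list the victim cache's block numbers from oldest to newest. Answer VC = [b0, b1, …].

VC = [59, 62, 22, 23, 8]

#0 0x39→b14/s6 MISS; vc=[]
#1 0xbd→b47/s7 MISS; vc=[]
#2 0xbc→b47/s7 L1-HIT; vc=[]
#3 0xec→b59/s3 MISS; vc=[]
#4 0xc0→b48/s0 MISS; vc=[]
#5 0xc0→b48/s0 L1-HIT; vc=[]
#6 0x20→b8/s0 MISS; vc=[48]
#7 0x5d→b23/s7 MISS; vc=[48,47]
#8 0x5c→b23/s7 L1-HIT; vc=[48,47]
#9 0x6f→b27/s3 MISS; vc=[48,47,59]
#10 0x5a→b22/s6 MISS; vc=[48,47,59,14]
#11 0xfb→b62/s6 MISS; vc=[48,47,59,14,22]
#12 0xfc→b63/s7 MISS; vc=[47,59,14,22,23]
#13 0xc2→b48/s0 MISS; vc=[59,14,22,23,8]
#14 0x39→b14/s6 VC-HIT; vc=[59,62,22,23,8]
#15 0x5a→b22/s6 VC-HIT; vc=[59,62,14,23,8]
#16 0x38→b14/s6 VC-HIT; vc=[59,62,22,23,8]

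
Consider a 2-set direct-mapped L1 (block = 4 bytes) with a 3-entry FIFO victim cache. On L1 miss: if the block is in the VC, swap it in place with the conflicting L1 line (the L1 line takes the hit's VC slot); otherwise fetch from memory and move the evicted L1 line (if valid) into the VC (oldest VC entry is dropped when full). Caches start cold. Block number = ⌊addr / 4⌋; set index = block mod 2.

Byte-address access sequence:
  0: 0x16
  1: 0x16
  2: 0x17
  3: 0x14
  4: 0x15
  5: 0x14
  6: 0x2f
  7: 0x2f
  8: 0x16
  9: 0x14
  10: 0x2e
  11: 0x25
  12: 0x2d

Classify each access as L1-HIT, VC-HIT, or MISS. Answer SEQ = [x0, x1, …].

SEQ = [MISS, L1-HIT, L1-HIT, L1-HIT, L1-HIT, L1-HIT, MISS, L1-HIT, VC-HIT, L1-HIT, VC-HIT, MISS, VC-HIT]

0: 0x16 (blk 5, set 1) → MISS  vc=[]
1: 0x16 (blk 5, set 1) → L1-HIT  vc=[]
2: 0x17 (blk 5, set 1) → L1-HIT  vc=[]
3: 0x14 (blk 5, set 1) → L1-HIT  vc=[]
4: 0x15 (blk 5, set 1) → L1-HIT  vc=[]
5: 0x14 (blk 5, set 1) → L1-HIT  vc=[]
6: 0x2f (blk 11, set 1) → MISS  vc=[5]
7: 0x2f (blk 11, set 1) → L1-HIT  vc=[5]
8: 0x16 (blk 5, set 1) → VC-HIT  vc=[11]
9: 0x14 (blk 5, set 1) → L1-HIT  vc=[11]
10: 0x2e (blk 11, set 1) → VC-HIT  vc=[5]
11: 0x25 (blk 9, set 1) → MISS  vc=[5, 11]
12: 0x2d (blk 11, set 1) → VC-HIT  vc=[5, 9]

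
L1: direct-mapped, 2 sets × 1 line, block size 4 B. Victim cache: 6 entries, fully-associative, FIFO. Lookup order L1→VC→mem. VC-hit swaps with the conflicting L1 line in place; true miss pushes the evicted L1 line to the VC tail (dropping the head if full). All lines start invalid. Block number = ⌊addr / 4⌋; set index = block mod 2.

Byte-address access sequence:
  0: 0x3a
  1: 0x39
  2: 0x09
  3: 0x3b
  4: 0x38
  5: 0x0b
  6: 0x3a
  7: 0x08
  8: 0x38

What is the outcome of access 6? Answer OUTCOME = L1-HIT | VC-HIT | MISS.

0: 0x3a (blk 14, set 0) → MISS  vc=[]
1: 0x39 (blk 14, set 0) → L1-HIT  vc=[]
2: 0x9 (blk 2, set 0) → MISS  vc=[14]
3: 0x3b (blk 14, set 0) → VC-HIT  vc=[2]
4: 0x38 (blk 14, set 0) → L1-HIT  vc=[2]
5: 0xb (blk 2, set 0) → VC-HIT  vc=[14]
6: 0x3a (blk 14, set 0) → VC-HIT  vc=[2]
7: 0x8 (blk 2, set 0) → VC-HIT  vc=[14]
8: 0x38 (blk 14, set 0) → VC-HIT  vc=[2]

OUTCOME = VC-HIT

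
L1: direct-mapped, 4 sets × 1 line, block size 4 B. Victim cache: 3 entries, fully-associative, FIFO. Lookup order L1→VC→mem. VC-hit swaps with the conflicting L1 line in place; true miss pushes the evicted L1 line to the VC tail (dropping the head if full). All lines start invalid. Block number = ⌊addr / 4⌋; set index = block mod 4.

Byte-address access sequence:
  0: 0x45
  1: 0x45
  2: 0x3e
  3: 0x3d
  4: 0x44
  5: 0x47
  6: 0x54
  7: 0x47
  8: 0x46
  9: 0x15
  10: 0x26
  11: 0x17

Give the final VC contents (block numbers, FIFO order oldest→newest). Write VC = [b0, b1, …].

VC = [21, 17, 9]

0: 0x45 (blk 17, set 1) → MISS  vc=[]
1: 0x45 (blk 17, set 1) → L1-HIT  vc=[]
2: 0x3e (blk 15, set 3) → MISS  vc=[]
3: 0x3d (blk 15, set 3) → L1-HIT  vc=[]
4: 0x44 (blk 17, set 1) → L1-HIT  vc=[]
5: 0x47 (blk 17, set 1) → L1-HIT  vc=[]
6: 0x54 (blk 21, set 1) → MISS  vc=[17]
7: 0x47 (blk 17, set 1) → VC-HIT  vc=[21]
8: 0x46 (blk 17, set 1) → L1-HIT  vc=[21]
9: 0x15 (blk 5, set 1) → MISS  vc=[21, 17]
10: 0x26 (blk 9, set 1) → MISS  vc=[21, 17, 5]
11: 0x17 (blk 5, set 1) → VC-HIT  vc=[21, 17, 9]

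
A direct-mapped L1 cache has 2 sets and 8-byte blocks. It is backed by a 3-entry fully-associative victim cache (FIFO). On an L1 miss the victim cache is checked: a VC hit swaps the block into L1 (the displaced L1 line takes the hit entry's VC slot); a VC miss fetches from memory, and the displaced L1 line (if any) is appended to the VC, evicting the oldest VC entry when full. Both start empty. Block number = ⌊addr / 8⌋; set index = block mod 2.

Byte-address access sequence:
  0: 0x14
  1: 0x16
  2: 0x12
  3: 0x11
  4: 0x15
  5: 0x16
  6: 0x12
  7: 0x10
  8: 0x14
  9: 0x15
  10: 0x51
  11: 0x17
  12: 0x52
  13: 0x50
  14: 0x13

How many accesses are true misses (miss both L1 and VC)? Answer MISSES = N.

MISSES = 2

0: 0x14 (blk 2, set 0) → MISS  vc=[]
1: 0x16 (blk 2, set 0) → L1-HIT  vc=[]
2: 0x12 (blk 2, set 0) → L1-HIT  vc=[]
3: 0x11 (blk 2, set 0) → L1-HIT  vc=[]
4: 0x15 (blk 2, set 0) → L1-HIT  vc=[]
5: 0x16 (blk 2, set 0) → L1-HIT  vc=[]
6: 0x12 (blk 2, set 0) → L1-HIT  vc=[]
7: 0x10 (blk 2, set 0) → L1-HIT  vc=[]
8: 0x14 (blk 2, set 0) → L1-HIT  vc=[]
9: 0x15 (blk 2, set 0) → L1-HIT  vc=[]
10: 0x51 (blk 10, set 0) → MISS  vc=[2]
11: 0x17 (blk 2, set 0) → VC-HIT  vc=[10]
12: 0x52 (blk 10, set 0) → VC-HIT  vc=[2]
13: 0x50 (blk 10, set 0) → L1-HIT  vc=[2]
14: 0x13 (blk 2, set 0) → VC-HIT  vc=[10]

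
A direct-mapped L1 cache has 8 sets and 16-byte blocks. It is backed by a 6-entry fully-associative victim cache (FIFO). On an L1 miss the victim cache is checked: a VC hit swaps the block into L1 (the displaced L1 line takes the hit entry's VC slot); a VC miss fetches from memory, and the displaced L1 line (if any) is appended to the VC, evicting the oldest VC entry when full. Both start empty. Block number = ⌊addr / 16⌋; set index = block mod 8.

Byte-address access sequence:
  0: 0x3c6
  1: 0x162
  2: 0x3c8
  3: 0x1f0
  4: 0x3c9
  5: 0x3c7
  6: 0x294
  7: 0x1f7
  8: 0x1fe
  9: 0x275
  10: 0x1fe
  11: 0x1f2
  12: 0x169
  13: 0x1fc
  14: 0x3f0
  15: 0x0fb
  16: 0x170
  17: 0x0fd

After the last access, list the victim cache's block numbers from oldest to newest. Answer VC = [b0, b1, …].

  [0] addr=0x3c6 blk=60 s=4: MISS | VC []
  [1] addr=0x162 blk=22 s=6: MISS | VC []
  [2] addr=0x3c8 blk=60 s=4: L1-HIT | VC []
  [3] addr=0x1f0 blk=31 s=7: MISS | VC []
  [4] addr=0x3c9 blk=60 s=4: L1-HIT | VC []
  [5] addr=0x3c7 blk=60 s=4: L1-HIT | VC []
  [6] addr=0x294 blk=41 s=1: MISS | VC []
  [7] addr=0x1f7 blk=31 s=7: L1-HIT | VC []
  [8] addr=0x1fe blk=31 s=7: L1-HIT | VC []
  [9] addr=0x275 blk=39 s=7: MISS | VC [31]
  [10] addr=0x1fe blk=31 s=7: VC-HIT | VC [39]
  [11] addr=0x1f2 blk=31 s=7: L1-HIT | VC [39]
  [12] addr=0x169 blk=22 s=6: L1-HIT | VC [39]
  [13] addr=0x1fc blk=31 s=7: L1-HIT | VC [39]
  [14] addr=0x3f0 blk=63 s=7: MISS | VC [39, 31]
  [15] addr=0xfb blk=15 s=7: MISS | VC [39, 31, 63]
  [16] addr=0x170 blk=23 s=7: MISS | VC [39, 31, 63, 15]
  [17] addr=0xfd blk=15 s=7: VC-HIT | VC [39, 31, 63, 23]

VC = [39, 31, 63, 23]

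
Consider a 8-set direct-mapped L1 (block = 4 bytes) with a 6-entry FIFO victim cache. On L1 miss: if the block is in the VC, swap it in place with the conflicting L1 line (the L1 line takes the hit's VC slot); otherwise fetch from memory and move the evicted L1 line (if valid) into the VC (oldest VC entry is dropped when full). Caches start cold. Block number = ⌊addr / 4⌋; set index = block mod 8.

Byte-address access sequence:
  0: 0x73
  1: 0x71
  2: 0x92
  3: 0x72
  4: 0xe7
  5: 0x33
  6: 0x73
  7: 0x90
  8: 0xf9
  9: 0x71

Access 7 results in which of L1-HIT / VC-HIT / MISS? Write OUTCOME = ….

  [0] addr=0x73 blk=28 s=4: MISS | VC []
  [1] addr=0x71 blk=28 s=4: L1-HIT | VC []
  [2] addr=0x92 blk=36 s=4: MISS | VC [28]
  [3] addr=0x72 blk=28 s=4: VC-HIT | VC [36]
  [4] addr=0xe7 blk=57 s=1: MISS | VC [36]
  [5] addr=0x33 blk=12 s=4: MISS | VC [36, 28]
  [6] addr=0x73 blk=28 s=4: VC-HIT | VC [36, 12]
  [7] addr=0x90 blk=36 s=4: VC-HIT | VC [28, 12]
  [8] addr=0xf9 blk=62 s=6: MISS | VC [28, 12]
  [9] addr=0x71 blk=28 s=4: VC-HIT | VC [36, 12]

OUTCOME = VC-HIT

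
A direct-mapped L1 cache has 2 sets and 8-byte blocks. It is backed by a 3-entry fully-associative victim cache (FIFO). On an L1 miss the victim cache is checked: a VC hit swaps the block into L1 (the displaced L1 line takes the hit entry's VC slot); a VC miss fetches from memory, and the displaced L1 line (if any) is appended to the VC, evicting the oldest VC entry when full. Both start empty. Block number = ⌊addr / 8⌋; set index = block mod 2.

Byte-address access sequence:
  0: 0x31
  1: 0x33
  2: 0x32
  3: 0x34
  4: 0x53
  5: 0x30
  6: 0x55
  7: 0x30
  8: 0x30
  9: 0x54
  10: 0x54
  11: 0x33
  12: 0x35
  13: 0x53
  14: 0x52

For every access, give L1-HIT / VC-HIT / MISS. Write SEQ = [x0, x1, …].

SEQ = [MISS, L1-HIT, L1-HIT, L1-HIT, MISS, VC-HIT, VC-HIT, VC-HIT, L1-HIT, VC-HIT, L1-HIT, VC-HIT, L1-HIT, VC-HIT, L1-HIT]

  [0] addr=0x31 blk=6 s=0: MISS | VC []
  [1] addr=0x33 blk=6 s=0: L1-HIT | VC []
  [2] addr=0x32 blk=6 s=0: L1-HIT | VC []
  [3] addr=0x34 blk=6 s=0: L1-HIT | VC []
  [4] addr=0x53 blk=10 s=0: MISS | VC [6]
  [5] addr=0x30 blk=6 s=0: VC-HIT | VC [10]
  [6] addr=0x55 blk=10 s=0: VC-HIT | VC [6]
  [7] addr=0x30 blk=6 s=0: VC-HIT | VC [10]
  [8] addr=0x30 blk=6 s=0: L1-HIT | VC [10]
  [9] addr=0x54 blk=10 s=0: VC-HIT | VC [6]
  [10] addr=0x54 blk=10 s=0: L1-HIT | VC [6]
  [11] addr=0x33 blk=6 s=0: VC-HIT | VC [10]
  [12] addr=0x35 blk=6 s=0: L1-HIT | VC [10]
  [13] addr=0x53 blk=10 s=0: VC-HIT | VC [6]
  [14] addr=0x52 blk=10 s=0: L1-HIT | VC [6]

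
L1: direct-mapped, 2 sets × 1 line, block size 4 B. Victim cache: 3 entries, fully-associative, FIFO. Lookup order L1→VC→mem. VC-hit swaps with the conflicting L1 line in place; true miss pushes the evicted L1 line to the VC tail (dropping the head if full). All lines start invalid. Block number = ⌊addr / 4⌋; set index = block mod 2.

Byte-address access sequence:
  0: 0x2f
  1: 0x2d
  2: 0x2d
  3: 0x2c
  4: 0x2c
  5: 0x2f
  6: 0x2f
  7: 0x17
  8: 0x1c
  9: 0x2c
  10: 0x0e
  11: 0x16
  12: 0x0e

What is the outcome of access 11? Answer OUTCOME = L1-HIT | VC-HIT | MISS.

#0 0x2f→b11/s1 MISS; vc=[]
#1 0x2d→b11/s1 L1-HIT; vc=[]
#2 0x2d→b11/s1 L1-HIT; vc=[]
#3 0x2c→b11/s1 L1-HIT; vc=[]
#4 0x2c→b11/s1 L1-HIT; vc=[]
#5 0x2f→b11/s1 L1-HIT; vc=[]
#6 0x2f→b11/s1 L1-HIT; vc=[]
#7 0x17→b5/s1 MISS; vc=[11]
#8 0x1c→b7/s1 MISS; vc=[11,5]
#9 0x2c→b11/s1 VC-HIT; vc=[7,5]
#10 0xe→b3/s1 MISS; vc=[7,5,11]
#11 0x16→b5/s1 VC-HIT; vc=[7,3,11]
#12 0xe→b3/s1 VC-HIT; vc=[7,5,11]

OUTCOME = VC-HIT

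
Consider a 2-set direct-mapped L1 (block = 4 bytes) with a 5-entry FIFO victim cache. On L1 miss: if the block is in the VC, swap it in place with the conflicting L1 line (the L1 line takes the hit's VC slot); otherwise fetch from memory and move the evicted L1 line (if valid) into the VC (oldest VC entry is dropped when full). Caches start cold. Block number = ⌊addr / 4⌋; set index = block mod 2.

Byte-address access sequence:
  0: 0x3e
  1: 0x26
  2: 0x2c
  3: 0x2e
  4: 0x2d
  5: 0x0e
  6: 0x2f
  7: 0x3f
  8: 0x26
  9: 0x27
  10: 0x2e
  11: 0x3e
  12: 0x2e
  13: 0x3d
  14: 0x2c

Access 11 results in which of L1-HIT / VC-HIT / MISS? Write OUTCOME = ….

0: 0x3e (blk 15, set 1) → MISS  vc=[]
1: 0x26 (blk 9, set 1) → MISS  vc=[15]
2: 0x2c (blk 11, set 1) → MISS  vc=[15, 9]
3: 0x2e (blk 11, set 1) → L1-HIT  vc=[15, 9]
4: 0x2d (blk 11, set 1) → L1-HIT  vc=[15, 9]
5: 0xe (blk 3, set 1) → MISS  vc=[15, 9, 11]
6: 0x2f (blk 11, set 1) → VC-HIT  vc=[15, 9, 3]
7: 0x3f (blk 15, set 1) → VC-HIT  vc=[11, 9, 3]
8: 0x26 (blk 9, set 1) → VC-HIT  vc=[11, 15, 3]
9: 0x27 (blk 9, set 1) → L1-HIT  vc=[11, 15, 3]
10: 0x2e (blk 11, set 1) → VC-HIT  vc=[9, 15, 3]
11: 0x3e (blk 15, set 1) → VC-HIT  vc=[9, 11, 3]
12: 0x2e (blk 11, set 1) → VC-HIT  vc=[9, 15, 3]
13: 0x3d (blk 15, set 1) → VC-HIT  vc=[9, 11, 3]
14: 0x2c (blk 11, set 1) → VC-HIT  vc=[9, 15, 3]

OUTCOME = VC-HIT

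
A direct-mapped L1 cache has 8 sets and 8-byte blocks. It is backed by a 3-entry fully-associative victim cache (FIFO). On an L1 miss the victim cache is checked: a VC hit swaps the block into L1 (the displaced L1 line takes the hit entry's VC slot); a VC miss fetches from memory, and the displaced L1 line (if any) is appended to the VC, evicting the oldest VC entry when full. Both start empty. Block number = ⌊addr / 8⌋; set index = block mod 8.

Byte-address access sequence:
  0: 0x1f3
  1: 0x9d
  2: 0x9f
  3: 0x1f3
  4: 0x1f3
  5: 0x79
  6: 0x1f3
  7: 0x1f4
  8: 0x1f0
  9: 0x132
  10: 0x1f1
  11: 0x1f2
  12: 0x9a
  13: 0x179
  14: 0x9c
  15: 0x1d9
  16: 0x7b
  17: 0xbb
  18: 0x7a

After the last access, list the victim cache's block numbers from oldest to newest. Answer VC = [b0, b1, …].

VC = [47, 19, 23]

0: 0x1f3 (blk 62, set 6) → MISS  vc=[]
1: 0x9d (blk 19, set 3) → MISS  vc=[]
2: 0x9f (blk 19, set 3) → L1-HIT  vc=[]
3: 0x1f3 (blk 62, set 6) → L1-HIT  vc=[]
4: 0x1f3 (blk 62, set 6) → L1-HIT  vc=[]
5: 0x79 (blk 15, set 7) → MISS  vc=[]
6: 0x1f3 (blk 62, set 6) → L1-HIT  vc=[]
7: 0x1f4 (blk 62, set 6) → L1-HIT  vc=[]
8: 0x1f0 (blk 62, set 6) → L1-HIT  vc=[]
9: 0x132 (blk 38, set 6) → MISS  vc=[62]
10: 0x1f1 (blk 62, set 6) → VC-HIT  vc=[38]
11: 0x1f2 (blk 62, set 6) → L1-HIT  vc=[38]
12: 0x9a (blk 19, set 3) → L1-HIT  vc=[38]
13: 0x179 (blk 47, set 7) → MISS  vc=[38, 15]
14: 0x9c (blk 19, set 3) → L1-HIT  vc=[38, 15]
15: 0x1d9 (blk 59, set 3) → MISS  vc=[38, 15, 19]
16: 0x7b (blk 15, set 7) → VC-HIT  vc=[38, 47, 19]
17: 0xbb (blk 23, set 7) → MISS  vc=[47, 19, 15]
18: 0x7a (blk 15, set 7) → VC-HIT  vc=[47, 19, 23]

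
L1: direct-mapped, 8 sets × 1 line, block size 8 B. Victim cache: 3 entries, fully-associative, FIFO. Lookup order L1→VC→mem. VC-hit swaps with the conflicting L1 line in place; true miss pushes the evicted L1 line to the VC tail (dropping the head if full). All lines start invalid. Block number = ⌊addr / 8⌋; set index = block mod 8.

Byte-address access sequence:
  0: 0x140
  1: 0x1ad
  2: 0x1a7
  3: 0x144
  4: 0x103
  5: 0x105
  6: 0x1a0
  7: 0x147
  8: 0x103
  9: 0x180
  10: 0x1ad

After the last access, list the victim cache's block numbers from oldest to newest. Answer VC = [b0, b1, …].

VC = [40, 32]

0: 0x140 (blk 40, set 0) → MISS  vc=[]
1: 0x1ad (blk 53, set 5) → MISS  vc=[]
2: 0x1a7 (blk 52, set 4) → MISS  vc=[]
3: 0x144 (blk 40, set 0) → L1-HIT  vc=[]
4: 0x103 (blk 32, set 0) → MISS  vc=[40]
5: 0x105 (blk 32, set 0) → L1-HIT  vc=[40]
6: 0x1a0 (blk 52, set 4) → L1-HIT  vc=[40]
7: 0x147 (blk 40, set 0) → VC-HIT  vc=[32]
8: 0x103 (blk 32, set 0) → VC-HIT  vc=[40]
9: 0x180 (blk 48, set 0) → MISS  vc=[40, 32]
10: 0x1ad (blk 53, set 5) → L1-HIT  vc=[40, 32]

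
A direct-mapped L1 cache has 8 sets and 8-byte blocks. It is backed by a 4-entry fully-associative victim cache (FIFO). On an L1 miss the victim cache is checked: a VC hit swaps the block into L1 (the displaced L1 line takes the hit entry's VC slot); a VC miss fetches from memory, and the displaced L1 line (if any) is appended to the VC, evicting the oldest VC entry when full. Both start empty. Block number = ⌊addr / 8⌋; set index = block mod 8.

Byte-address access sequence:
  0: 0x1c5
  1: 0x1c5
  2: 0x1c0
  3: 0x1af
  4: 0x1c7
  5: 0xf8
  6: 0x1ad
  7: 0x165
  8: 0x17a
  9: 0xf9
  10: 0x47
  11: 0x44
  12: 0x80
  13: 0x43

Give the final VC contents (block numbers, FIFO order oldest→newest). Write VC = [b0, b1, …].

  [0] addr=0x1c5 blk=56 s=0: MISS | VC []
  [1] addr=0x1c5 blk=56 s=0: L1-HIT | VC []
  [2] addr=0x1c0 blk=56 s=0: L1-HIT | VC []
  [3] addr=0x1af blk=53 s=5: MISS | VC []
  [4] addr=0x1c7 blk=56 s=0: L1-HIT | VC []
  [5] addr=0xf8 blk=31 s=7: MISS | VC []
  [6] addr=0x1ad blk=53 s=5: L1-HIT | VC []
  [7] addr=0x165 blk=44 s=4: MISS | VC []
  [8] addr=0x17a blk=47 s=7: MISS | VC [31]
  [9] addr=0xf9 blk=31 s=7: VC-HIT | VC [47]
  [10] addr=0x47 blk=8 s=0: MISS | VC [47, 56]
  [11] addr=0x44 blk=8 s=0: L1-HIT | VC [47, 56]
  [12] addr=0x80 blk=16 s=0: MISS | VC [47, 56, 8]
  [13] addr=0x43 blk=8 s=0: VC-HIT | VC [47, 56, 16]

VC = [47, 56, 16]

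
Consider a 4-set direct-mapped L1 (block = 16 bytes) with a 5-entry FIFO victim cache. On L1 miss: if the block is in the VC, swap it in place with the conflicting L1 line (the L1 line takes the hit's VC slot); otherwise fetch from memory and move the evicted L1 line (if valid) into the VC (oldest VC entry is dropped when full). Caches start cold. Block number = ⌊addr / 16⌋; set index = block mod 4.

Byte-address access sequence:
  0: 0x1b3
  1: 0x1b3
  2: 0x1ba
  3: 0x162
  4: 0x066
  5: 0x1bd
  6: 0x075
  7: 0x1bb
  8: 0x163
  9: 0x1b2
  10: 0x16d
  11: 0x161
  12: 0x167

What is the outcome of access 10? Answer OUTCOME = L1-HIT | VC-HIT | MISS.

#0 0x1b3→b27/s3 MISS; vc=[]
#1 0x1b3→b27/s3 L1-HIT; vc=[]
#2 0x1ba→b27/s3 L1-HIT; vc=[]
#3 0x162→b22/s2 MISS; vc=[]
#4 0x66→b6/s2 MISS; vc=[22]
#5 0x1bd→b27/s3 L1-HIT; vc=[22]
#6 0x75→b7/s3 MISS; vc=[22,27]
#7 0x1bb→b27/s3 VC-HIT; vc=[22,7]
#8 0x163→b22/s2 VC-HIT; vc=[6,7]
#9 0x1b2→b27/s3 L1-HIT; vc=[6,7]
#10 0x16d→b22/s2 L1-HIT; vc=[6,7]
#11 0x161→b22/s2 L1-HIT; vc=[6,7]
#12 0x167→b22/s2 L1-HIT; vc=[6,7]

OUTCOME = L1-HIT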